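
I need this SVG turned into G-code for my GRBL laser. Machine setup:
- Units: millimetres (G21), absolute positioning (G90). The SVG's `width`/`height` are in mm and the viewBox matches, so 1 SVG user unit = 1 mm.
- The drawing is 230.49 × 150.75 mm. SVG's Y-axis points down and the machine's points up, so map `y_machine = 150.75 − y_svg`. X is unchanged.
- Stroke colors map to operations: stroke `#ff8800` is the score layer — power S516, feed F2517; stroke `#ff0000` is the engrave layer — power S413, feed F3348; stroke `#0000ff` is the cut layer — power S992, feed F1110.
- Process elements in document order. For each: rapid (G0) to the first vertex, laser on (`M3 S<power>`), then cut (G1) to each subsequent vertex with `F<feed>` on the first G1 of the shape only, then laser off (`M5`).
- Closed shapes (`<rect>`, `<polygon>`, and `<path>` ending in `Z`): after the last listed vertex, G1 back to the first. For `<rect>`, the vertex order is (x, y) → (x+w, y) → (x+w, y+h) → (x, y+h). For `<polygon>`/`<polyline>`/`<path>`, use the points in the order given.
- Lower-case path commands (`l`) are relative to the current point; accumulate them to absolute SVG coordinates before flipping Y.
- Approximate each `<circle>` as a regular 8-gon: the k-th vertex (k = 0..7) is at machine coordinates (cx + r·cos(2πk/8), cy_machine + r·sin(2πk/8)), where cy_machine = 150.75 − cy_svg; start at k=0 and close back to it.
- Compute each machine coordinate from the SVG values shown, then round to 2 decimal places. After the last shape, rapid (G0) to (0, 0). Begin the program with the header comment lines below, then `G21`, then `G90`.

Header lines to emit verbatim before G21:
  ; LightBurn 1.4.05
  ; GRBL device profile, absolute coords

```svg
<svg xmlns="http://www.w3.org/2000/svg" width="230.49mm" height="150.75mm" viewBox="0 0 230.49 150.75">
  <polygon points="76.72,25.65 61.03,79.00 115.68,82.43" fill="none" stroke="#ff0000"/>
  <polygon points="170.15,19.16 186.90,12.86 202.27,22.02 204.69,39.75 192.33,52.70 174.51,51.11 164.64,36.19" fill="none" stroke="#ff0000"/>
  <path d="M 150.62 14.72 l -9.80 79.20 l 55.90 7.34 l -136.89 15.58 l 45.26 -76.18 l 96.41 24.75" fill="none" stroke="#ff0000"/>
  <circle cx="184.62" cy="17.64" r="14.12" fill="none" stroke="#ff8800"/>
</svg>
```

1 u = 1 mm; y_m = 150.75 − y.

[1] `<polygon>` closed polygon, #ff0000→engrave S413 F3348: (76.72,125.10) → (61.03,71.75) → (115.68,68.32) → (76.72,125.10) (closed)

[2] `<polygon>` regular polygon, #ff0000→engrave S413 F3348: (170.15,131.59) → (186.90,137.89) → (202.27,128.73) → (204.69,111.00) → (192.33,98.05) → (174.51,99.64) → (164.64,114.56) → (170.15,131.59) (closed)

[3] `<path>` open polyline, #ff0000→engrave S413 F3348: (150.62,136.03) → (140.82,56.83) → (196.72,49.49) → (59.83,33.91) → (105.09,110.09) → (201.50,85.34)

[4] `<circle>` circle, #ff8800→score S516 F2517: (198.74,133.11) → (194.60,143.09) → (184.62,147.23) → (174.64,143.09) → (170.50,133.11) → (174.64,123.13) → (184.62,118.99) → (194.60,123.13) → (198.74,133.11) (closed)

; LightBurn 1.4.05
; GRBL device profile, absolute coords
G21
G90
G0 X76.72 Y125.10
M3 S413
G1 X61.03 Y71.75 F3348
G1 X115.68 Y68.32
G1 X76.72 Y125.10
M5
G0 X170.15 Y131.59
M3 S413
G1 X186.90 Y137.89 F3348
G1 X202.27 Y128.73
G1 X204.69 Y111.00
G1 X192.33 Y98.05
G1 X174.51 Y99.64
G1 X164.64 Y114.56
G1 X170.15 Y131.59
M5
G0 X150.62 Y136.03
M3 S413
G1 X140.82 Y56.83 F3348
G1 X196.72 Y49.49
G1 X59.83 Y33.91
G1 X105.09 Y110.09
G1 X201.50 Y85.34
M5
G0 X198.74 Y133.11
M3 S516
G1 X194.60 Y143.09 F2517
G1 X184.62 Y147.23
G1 X174.64 Y143.09
G1 X170.50 Y133.11
G1 X174.64 Y123.13
G1 X184.62 Y118.99
G1 X194.60 Y123.13
G1 X198.74 Y133.11
M5
G0 X0.00 Y0.00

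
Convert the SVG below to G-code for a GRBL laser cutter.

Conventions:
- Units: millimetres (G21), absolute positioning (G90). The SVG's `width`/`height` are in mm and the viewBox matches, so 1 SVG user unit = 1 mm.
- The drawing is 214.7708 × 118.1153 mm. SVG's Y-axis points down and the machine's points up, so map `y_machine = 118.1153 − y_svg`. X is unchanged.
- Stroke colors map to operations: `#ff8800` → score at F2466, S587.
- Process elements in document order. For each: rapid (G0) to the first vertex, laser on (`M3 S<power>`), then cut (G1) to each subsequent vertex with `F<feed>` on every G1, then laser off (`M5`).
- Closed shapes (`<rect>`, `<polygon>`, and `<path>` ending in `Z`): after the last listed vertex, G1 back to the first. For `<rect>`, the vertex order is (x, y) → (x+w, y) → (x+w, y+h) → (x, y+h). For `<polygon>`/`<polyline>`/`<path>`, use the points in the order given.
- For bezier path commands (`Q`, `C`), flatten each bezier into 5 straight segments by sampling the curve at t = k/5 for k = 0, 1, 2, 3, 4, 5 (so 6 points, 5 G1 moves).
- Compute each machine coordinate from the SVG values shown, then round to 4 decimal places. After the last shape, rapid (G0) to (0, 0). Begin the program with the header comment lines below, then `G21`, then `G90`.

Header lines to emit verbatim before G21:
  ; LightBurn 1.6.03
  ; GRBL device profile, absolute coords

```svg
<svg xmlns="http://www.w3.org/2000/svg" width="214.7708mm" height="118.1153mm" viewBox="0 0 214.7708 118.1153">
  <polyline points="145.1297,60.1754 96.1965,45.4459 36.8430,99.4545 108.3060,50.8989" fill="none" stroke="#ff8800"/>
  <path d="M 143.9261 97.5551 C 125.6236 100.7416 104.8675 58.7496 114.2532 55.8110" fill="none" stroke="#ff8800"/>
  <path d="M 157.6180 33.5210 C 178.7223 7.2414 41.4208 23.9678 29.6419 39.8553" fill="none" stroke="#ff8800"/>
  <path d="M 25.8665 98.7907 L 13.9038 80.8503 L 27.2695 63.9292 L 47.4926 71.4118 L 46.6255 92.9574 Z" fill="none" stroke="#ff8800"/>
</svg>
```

viewBox `0 0 214.7708 118.1153` with mm width/height → 1 unit = 1 mm. Flip: y_m = 118.1153 − y_svg.

**Shape 1** — `<polyline>` open polyline, stroke `#ff8800` → score (S587, F2466). Machine vertices: (145.1297,57.9399) → (96.1965,72.6694) → (36.8430,18.6608) → (108.3060,67.2164). Open path.

**Shape 2** — `<path>` cubic bezier, stroke `#ff8800` → score (S587, F2466). Control points (SVG): P0=(143.9261,97.5551), P1=(125.6236,100.7416), P2=(104.8675,58.7496), P3=(114.2532,55.8110); sampled at t=k/5. Machine vertices: (143.9261,20.5602) → (132.9109,23.3959) → (122.8715,33.0312) → (115.3723,45.4232) → (111.9780,56.5286) → (114.2532,62.3043). Open path.

**Shape 3** — `<path>` cubic bezier, stroke `#ff8800` → score (S587, F2466). Control points (SVG): P0=(157.6180,33.5210), P1=(178.7223,7.2414), P2=(41.4208,23.9678), P3=(29.6419,39.8553); sampled at t=k/5. Machine vertices: (157.6180,84.5943) → (153.5433,95.5521) → (125.0798,98.2930) → (85.8560,94.9216) → (49.5005,87.5424) → (29.6419,78.2600). Open path.

**Shape 4** — `<path>` regular polygon, stroke `#ff8800` → score (S587, F2466). Machine vertices: (25.8665,19.3246) → (13.9038,37.2650) → (27.2695,54.1861) → (47.4926,46.7035) → (46.6255,25.1579) → (25.8665,19.3246). Closed: final G1 returns to the first vertex.

; LightBurn 1.6.03
; GRBL device profile, absolute coords
G21
G90
G0 X145.1297 Y57.9399
M3 S587
G1 X96.1965 Y72.6694 F2466
G1 X36.8430 Y18.6608 F2466
G1 X108.3060 Y67.2164 F2466
M5
G0 X143.9261 Y20.5602
M3 S587
G1 X132.9109 Y23.3959 F2466
G1 X122.8715 Y33.0312 F2466
G1 X115.3723 Y45.4232 F2466
G1 X111.9780 Y56.5286 F2466
G1 X114.2532 Y62.3043 F2466
M5
G0 X157.6180 Y84.5943
M3 S587
G1 X153.5433 Y95.5521 F2466
G1 X125.0798 Y98.2930 F2466
G1 X85.8560 Y94.9216 F2466
G1 X49.5005 Y87.5424 F2466
G1 X29.6419 Y78.2600 F2466
M5
G0 X25.8665 Y19.3246
M3 S587
G1 X13.9038 Y37.2650 F2466
G1 X27.2695 Y54.1861 F2466
G1 X47.4926 Y46.7035 F2466
G1 X46.6255 Y25.1579 F2466
G1 X25.8665 Y19.3246 F2466
M5
G0 X0.0000 Y0.0000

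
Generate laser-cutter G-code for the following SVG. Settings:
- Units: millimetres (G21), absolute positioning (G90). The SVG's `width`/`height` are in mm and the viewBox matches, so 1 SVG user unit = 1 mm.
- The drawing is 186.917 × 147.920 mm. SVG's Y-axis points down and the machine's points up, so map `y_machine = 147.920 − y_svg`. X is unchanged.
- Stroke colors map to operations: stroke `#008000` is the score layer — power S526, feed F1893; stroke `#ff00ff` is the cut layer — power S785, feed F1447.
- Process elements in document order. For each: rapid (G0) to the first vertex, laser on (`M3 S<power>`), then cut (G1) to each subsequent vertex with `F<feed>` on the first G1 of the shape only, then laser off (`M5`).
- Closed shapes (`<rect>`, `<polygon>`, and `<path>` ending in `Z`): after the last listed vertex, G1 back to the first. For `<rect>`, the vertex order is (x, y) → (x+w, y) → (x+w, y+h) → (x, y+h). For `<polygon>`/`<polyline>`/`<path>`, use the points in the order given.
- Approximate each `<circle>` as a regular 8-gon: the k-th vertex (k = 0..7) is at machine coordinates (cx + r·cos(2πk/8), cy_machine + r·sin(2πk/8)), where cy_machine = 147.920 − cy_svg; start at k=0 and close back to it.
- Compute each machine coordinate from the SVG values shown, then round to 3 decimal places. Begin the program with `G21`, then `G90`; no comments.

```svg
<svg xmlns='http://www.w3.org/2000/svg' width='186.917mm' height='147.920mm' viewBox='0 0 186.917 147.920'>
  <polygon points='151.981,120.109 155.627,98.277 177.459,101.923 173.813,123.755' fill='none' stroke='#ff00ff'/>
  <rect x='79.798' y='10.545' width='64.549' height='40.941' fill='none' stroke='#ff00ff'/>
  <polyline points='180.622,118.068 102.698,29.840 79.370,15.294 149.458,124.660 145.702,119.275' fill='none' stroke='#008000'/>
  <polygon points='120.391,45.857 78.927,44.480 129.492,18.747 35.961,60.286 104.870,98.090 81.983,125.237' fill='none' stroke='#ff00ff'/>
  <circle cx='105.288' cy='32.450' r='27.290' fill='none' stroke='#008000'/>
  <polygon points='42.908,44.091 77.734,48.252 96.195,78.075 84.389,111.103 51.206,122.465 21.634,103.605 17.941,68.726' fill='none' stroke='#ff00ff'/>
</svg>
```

viewBox `0 0 186.917 147.920` with mm width/height → 1 unit = 1 mm. Flip: y_m = 147.920 − y_svg.

**Shape 1** — `<polygon>` regular polygon, stroke `#ff00ff` → cut (S785, F1447). Machine vertices: (151.981,27.811) → (155.627,49.643) → (177.459,45.997) → (173.813,24.165) → (151.981,27.811). Closed: final G1 returns to the first vertex.

**Shape 2** — `<rect>` rectangle, stroke `#ff00ff` → cut (S785, F1447). Machine vertices: (79.798,137.375) → (144.347,137.375) → (144.347,96.434) → (79.798,96.434) → (79.798,137.375). Closed: final G1 returns to the first vertex.

**Shape 3** — `<polyline>` open polyline, stroke `#008000` → score (S526, F1893). Machine vertices: (180.622,29.852) → (102.698,118.080) → (79.370,132.626) → (149.458,23.260) → (145.702,28.645). Open path.

**Shape 4** — `<polygon>` closed polygon, stroke `#ff00ff` → cut (S785, F1447). Machine vertices: (120.391,102.063) → (78.927,103.440) → (129.492,129.173) → (35.961,87.634) → (104.870,49.830) → (81.983,22.683) → (120.391,102.063). Closed: final G1 returns to the first vertex.

**Shape 5** — `<circle>` circle, stroke `#008000` → score (S526, F1893). Machine vertices: (132.578,115.470) → (124.585,134.767) → (105.288,142.760) → (85.991,134.767) → (77.998,115.470) → (85.991,96.173) → (105.288,88.180) → (124.585,96.173) → (132.578,115.470). Closed: final G1 returns to the first vertex.

**Shape 6** — `<polygon>` regular polygon, stroke `#ff00ff` → cut (S785, F1447). Machine vertices: (42.908,103.829) → (77.734,99.668) → (96.195,69.845) → (84.389,36.817) → (51.206,25.455) → (21.634,44.315) → (17.941,79.194) → (42.908,103.829). Closed: final G1 returns to the first vertex.

G21
G90
G0 X151.981 Y27.811
M3 S785
G1 X155.627 Y49.643 F1447
G1 X177.459 Y45.997
G1 X173.813 Y24.165
G1 X151.981 Y27.811
M5
G0 X79.798 Y137.375
M3 S785
G1 X144.347 Y137.375 F1447
G1 X144.347 Y96.434
G1 X79.798 Y96.434
G1 X79.798 Y137.375
M5
G0 X180.622 Y29.852
M3 S526
G1 X102.698 Y118.080 F1893
G1 X79.370 Y132.626
G1 X149.458 Y23.260
G1 X145.702 Y28.645
M5
G0 X120.391 Y102.063
M3 S785
G1 X78.927 Y103.440 F1447
G1 X129.492 Y129.173
G1 X35.961 Y87.634
G1 X104.870 Y49.830
G1 X81.983 Y22.683
G1 X120.391 Y102.063
M5
G0 X132.578 Y115.470
M3 S526
G1 X124.585 Y134.767 F1893
G1 X105.288 Y142.760
G1 X85.991 Y134.767
G1 X77.998 Y115.470
G1 X85.991 Y96.173
G1 X105.288 Y88.180
G1 X124.585 Y96.173
G1 X132.578 Y115.470
M5
G0 X42.908 Y103.829
M3 S785
G1 X77.734 Y99.668 F1447
G1 X96.195 Y69.845
G1 X84.389 Y36.817
G1 X51.206 Y25.455
G1 X21.634 Y44.315
G1 X17.941 Y79.194
G1 X42.908 Y103.829
M5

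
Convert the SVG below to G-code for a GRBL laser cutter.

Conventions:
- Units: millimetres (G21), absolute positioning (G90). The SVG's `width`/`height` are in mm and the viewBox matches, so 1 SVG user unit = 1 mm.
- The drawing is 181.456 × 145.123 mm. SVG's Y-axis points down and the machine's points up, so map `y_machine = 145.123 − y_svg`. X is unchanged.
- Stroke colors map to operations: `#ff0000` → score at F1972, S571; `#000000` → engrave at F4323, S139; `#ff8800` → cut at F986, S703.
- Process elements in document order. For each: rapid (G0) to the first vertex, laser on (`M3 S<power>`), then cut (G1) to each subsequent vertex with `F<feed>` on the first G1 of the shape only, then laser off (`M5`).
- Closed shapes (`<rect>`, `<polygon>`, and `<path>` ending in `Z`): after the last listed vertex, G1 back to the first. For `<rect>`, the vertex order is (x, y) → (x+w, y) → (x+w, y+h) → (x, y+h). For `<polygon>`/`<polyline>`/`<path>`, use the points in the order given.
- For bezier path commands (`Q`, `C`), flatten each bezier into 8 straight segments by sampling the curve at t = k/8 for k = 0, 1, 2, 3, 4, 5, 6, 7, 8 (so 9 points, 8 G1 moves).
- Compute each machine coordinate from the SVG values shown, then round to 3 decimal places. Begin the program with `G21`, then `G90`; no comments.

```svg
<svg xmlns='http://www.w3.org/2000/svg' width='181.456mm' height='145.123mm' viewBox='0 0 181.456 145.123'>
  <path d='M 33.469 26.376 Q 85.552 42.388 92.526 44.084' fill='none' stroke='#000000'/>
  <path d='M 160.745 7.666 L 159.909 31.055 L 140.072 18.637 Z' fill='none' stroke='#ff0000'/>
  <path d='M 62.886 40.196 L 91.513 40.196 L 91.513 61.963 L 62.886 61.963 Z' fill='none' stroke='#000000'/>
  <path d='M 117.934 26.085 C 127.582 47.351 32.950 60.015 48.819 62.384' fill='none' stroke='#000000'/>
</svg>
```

1 u = 1 mm; y_m = 145.123 − y.

[1] `<path>` quadratic bezier, #000000→engrave S139 F4323: (33.469,118.747) → (45.785,114.968) → (56.691,111.636) → (66.188,108.751) → (74.275,106.314) → (80.952,104.324) → (86.220,102.782) → (90.078,101.687) → (92.526,101.039)

[2] `<path>` regular polygon, #ff0000→score S571 F1972: (160.745,137.457) → (159.909,114.068) → (140.072,126.486) → (160.745,137.457) (closed)

[3] `<path>` rectangle, #000000→engrave S139 F4323: (62.886,104.927) → (91.513,104.927) → (91.513,83.160) → (62.886,83.160) → (62.886,104.927) (closed)

[4] `<path>` cubic bezier, #000000→engrave S139 F4323: (117.934,119.038) → (117.083,111.470) → (108.973,104.728) → (96.121,98.832) → (81.044,93.802) → (66.258,89.658) → (54.280,86.420) → (47.628,84.107) → (48.819,82.739)

G21
G90
G0 X33.469 Y118.747
M3 S139
G1 X45.785 Y114.968 F4323
G1 X56.691 Y111.636
G1 X66.188 Y108.751
G1 X74.275 Y106.314
G1 X80.952 Y104.324
G1 X86.220 Y102.782
G1 X90.078 Y101.687
G1 X92.526 Y101.039
M5
G0 X160.745 Y137.457
M3 S571
G1 X159.909 Y114.068 F1972
G1 X140.072 Y126.486
G1 X160.745 Y137.457
M5
G0 X62.886 Y104.927
M3 S139
G1 X91.513 Y104.927 F4323
G1 X91.513 Y83.160
G1 X62.886 Y83.160
G1 X62.886 Y104.927
M5
G0 X117.934 Y119.038
M3 S139
G1 X117.083 Y111.470 F4323
G1 X108.973 Y104.728
G1 X96.121 Y98.832
G1 X81.044 Y93.802
G1 X66.258 Y89.658
G1 X54.280 Y86.420
G1 X47.628 Y84.107
G1 X48.819 Y82.739
M5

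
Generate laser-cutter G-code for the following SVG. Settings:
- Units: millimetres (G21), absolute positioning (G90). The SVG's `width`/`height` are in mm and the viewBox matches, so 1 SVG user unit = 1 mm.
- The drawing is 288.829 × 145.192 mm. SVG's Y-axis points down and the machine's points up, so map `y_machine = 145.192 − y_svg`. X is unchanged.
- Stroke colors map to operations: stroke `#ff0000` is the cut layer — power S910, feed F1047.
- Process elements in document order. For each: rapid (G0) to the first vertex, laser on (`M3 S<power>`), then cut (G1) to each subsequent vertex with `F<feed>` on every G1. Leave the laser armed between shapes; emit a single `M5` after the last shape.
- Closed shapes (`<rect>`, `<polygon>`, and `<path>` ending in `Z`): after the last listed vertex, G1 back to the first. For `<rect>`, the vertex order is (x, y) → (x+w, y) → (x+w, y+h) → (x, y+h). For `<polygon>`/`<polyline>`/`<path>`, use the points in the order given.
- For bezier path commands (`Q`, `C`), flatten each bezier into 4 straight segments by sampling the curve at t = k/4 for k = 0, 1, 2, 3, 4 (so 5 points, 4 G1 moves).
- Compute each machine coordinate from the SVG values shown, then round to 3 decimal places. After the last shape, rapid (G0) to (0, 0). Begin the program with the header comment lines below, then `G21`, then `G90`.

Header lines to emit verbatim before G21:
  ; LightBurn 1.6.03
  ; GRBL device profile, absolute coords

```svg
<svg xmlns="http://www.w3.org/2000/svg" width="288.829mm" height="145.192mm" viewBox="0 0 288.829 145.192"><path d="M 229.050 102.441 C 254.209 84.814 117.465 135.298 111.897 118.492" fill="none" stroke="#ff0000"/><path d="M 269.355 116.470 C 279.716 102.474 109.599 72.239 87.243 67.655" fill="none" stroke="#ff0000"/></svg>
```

; LightBurn 1.6.03
; GRBL device profile, absolute coords
G21
G90
G0 X229.050 Y42.751
M3 S910
G1 X222.142 Y45.316 F1047
G1 X181.996 Y35.033 F1047
G1 X136.089 Y24.597 F1047
G1 X111.897 Y26.700 F1047
G0 X269.355 Y28.722
M3 S910
G1 X248.415 Y41.609 F1047
G1 X190.568 Y56.659 F1047
G1 X126.586 Y69.944 F1047
G1 X87.243 Y77.537 F1047
M5
G0 X0.000 Y0.000

1 u = 1 mm; y_m = 145.192 − y.

[1] `<path>` cubic bezier, #ff0000→cut S910 F1047: (229.050,42.751) → (222.142,45.316) → (181.996,35.033) → (136.089,24.597) → (111.897,26.700)

[2] `<path>` cubic bezier, #ff0000→cut S910 F1047: (269.355,28.722) → (248.415,41.609) → (190.568,56.659) → (126.586,69.944) → (87.243,77.537)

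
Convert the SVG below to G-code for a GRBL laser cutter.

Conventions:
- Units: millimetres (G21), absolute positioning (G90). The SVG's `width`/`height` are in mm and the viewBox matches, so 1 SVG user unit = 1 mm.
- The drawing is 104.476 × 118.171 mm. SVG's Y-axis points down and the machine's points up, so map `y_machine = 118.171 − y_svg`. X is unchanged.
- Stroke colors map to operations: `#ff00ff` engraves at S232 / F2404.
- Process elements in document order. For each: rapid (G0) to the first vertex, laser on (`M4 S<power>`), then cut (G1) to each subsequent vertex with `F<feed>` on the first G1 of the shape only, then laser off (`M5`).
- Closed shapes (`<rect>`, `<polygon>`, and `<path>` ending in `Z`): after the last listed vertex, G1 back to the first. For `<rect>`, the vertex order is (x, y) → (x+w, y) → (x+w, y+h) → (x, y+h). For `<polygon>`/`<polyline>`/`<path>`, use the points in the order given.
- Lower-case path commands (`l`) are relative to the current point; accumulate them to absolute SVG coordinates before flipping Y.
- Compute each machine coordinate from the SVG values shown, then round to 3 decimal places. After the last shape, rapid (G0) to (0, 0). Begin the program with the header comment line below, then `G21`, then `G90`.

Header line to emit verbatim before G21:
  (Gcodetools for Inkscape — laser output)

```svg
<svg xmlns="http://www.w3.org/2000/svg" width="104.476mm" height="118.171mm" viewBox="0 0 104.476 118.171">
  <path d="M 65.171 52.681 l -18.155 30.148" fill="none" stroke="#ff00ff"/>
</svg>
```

viewBox `0 0 104.476 118.171` with mm width/height → 1 unit = 1 mm. Flip: y_m = 118.171 − y_svg.

**Shape 1** — `<path>` line segment, stroke `#ff00ff` → engrave (S232, F2404). Machine vertices: (65.171,65.490) → (47.016,35.342). Open path.

(Gcodetools for Inkscape — laser output)
G21
G90
G0 X65.171 Y65.490
M4 S232
G1 X47.016 Y35.342 F2404
M5
G0 X0.000 Y0.000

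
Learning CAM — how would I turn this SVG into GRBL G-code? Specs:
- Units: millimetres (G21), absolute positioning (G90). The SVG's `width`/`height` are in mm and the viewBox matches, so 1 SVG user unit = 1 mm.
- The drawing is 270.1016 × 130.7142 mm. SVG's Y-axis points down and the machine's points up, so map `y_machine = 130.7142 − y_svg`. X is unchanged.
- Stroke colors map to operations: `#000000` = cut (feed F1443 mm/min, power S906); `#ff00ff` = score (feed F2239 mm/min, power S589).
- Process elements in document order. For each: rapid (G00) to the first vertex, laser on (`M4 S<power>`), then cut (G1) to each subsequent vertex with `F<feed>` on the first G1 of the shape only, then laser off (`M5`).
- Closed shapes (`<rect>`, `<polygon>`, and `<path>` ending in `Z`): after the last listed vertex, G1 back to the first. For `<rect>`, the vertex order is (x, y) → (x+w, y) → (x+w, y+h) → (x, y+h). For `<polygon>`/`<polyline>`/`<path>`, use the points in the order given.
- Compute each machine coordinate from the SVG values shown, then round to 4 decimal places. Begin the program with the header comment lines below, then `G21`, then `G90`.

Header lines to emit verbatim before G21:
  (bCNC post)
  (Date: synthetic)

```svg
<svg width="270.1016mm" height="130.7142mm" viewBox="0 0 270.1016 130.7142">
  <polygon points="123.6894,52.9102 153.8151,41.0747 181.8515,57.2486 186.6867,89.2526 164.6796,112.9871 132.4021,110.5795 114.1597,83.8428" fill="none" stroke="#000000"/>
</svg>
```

(bCNC post)
(Date: synthetic)
G21
G90
G00 X123.6894 Y77.8040
M4 S906
G1 X153.8151 Y89.6395 F1443
G1 X181.8515 Y73.4656
G1 X186.6867 Y41.4616
G1 X164.6796 Y17.7271
G1 X132.4021 Y20.1347
G1 X114.1597 Y46.8714
G1 X123.6894 Y77.8040
M5

1 u = 1 mm; y_m = 130.7142 − y.

[1] `<polygon>` regular polygon, #000000→cut S906 F1443: (123.6894,77.8040) → (153.8151,89.6395) → (181.8515,73.4656) → (186.6867,41.4616) → (164.6796,17.7271) → (132.4021,20.1347) → (114.1597,46.8714) → (123.6894,77.8040) (closed)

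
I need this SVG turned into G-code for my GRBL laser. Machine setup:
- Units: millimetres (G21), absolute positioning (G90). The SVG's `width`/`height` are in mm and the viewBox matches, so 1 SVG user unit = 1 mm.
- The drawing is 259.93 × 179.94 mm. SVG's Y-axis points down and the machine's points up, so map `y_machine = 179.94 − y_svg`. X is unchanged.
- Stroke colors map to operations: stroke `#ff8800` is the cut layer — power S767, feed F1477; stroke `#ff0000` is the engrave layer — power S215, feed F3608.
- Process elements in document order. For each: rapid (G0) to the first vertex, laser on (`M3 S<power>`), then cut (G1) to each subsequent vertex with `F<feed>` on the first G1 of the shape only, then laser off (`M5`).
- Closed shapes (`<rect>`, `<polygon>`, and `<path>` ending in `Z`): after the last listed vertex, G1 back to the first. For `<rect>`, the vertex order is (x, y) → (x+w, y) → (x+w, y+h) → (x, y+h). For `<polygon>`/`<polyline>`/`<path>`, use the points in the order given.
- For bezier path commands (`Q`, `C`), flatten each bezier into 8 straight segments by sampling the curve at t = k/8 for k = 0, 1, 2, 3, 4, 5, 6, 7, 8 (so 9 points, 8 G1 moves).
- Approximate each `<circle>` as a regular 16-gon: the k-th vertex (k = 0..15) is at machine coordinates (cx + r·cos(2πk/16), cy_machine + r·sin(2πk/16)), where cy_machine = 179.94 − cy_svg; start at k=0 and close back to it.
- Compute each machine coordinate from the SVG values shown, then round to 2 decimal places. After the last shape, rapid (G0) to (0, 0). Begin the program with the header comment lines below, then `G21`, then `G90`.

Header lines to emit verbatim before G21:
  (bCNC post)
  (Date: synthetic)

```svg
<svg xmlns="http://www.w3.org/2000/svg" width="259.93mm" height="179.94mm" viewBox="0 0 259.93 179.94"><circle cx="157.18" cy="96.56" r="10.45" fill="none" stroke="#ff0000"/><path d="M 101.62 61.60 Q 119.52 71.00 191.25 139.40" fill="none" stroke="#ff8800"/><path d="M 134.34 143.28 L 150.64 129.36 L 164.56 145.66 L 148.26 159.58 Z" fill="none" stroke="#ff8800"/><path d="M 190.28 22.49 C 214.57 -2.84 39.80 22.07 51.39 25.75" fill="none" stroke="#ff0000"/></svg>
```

(bCNC post)
(Date: synthetic)
G21
G90
G0 X167.63 Y83.38
M3 S215
G1 X166.83 Y87.38 F3608
G1 X164.57 Y90.77
G1 X161.18 Y93.03
G1 X157.18 Y93.83
G1 X153.18 Y93.03
G1 X149.79 Y90.77
G1 X147.53 Y87.38
G1 X146.73 Y83.38
G1 X147.53 Y79.38
G1 X149.79 Y75.99
G1 X153.18 Y73.73
G1 X157.18 Y72.93
G1 X161.18 Y73.73
G1 X164.57 Y75.99
G1 X166.83 Y79.38
G1 X167.63 Y83.38
M5
G0 X101.62 Y118.34
M3 S767
G1 X106.94 Y115.07 F1477
G1 X113.93 Y109.95
G1 X122.61 Y102.99
G1 X132.98 Y94.19
G1 X145.02 Y83.54
G1 X158.75 Y71.05
G1 X174.16 Y56.72
G1 X191.25 Y40.54
M5
G0 X134.34 Y36.66
M3 S767
G1 X150.64 Y50.58 F1477
G1 X164.56 Y34.28
G1 X148.26 Y20.36
G1 X134.34 Y36.66
M5
G0 X190.28 Y157.45
M3 S215
G1 X190.81 Y164.73 F3608
G1 X177.20 Y168.14
G1 X153.95 Y168.52
G1 X125.60 Y166.70
G1 X96.65 Y163.52
G1 X71.62 Y159.81
G1 X55.03 Y156.43
G1 X51.39 Y154.19
M5
G0 X0.00 Y0.00

1 u = 1 mm; y_m = 179.94 − y.

[1] `<circle>` circle, #ff0000→engrave S215 F3608: (167.63,83.38) → (166.83,87.38) → (164.57,90.77) → (161.18,93.03) → (157.18,93.83) → (153.18,93.03) → (149.79,90.77) → (147.53,87.38) → (146.73,83.38) → (147.53,79.38) → (149.79,75.99) → (153.18,73.73) → (157.18,72.93) → (161.18,73.73) → (164.57,75.99) → (166.83,79.38) → (167.63,83.38) (closed)

[2] `<path>` quadratic bezier, #ff8800→cut S767 F1477: (101.62,118.34) → (106.94,115.07) → (113.93,109.95) → (122.61,102.99) → (132.98,94.19) → (145.02,83.54) → (158.75,71.05) → (174.16,56.72) → (191.25,40.54)

[3] `<path>` regular polygon, #ff8800→cut S767 F1477: (134.34,36.66) → (150.64,50.58) → (164.56,34.28) → (148.26,20.36) → (134.34,36.66) (closed)

[4] `<path>` cubic bezier, #ff0000→engrave S215 F3608: (190.28,157.45) → (190.81,164.73) → (177.20,168.14) → (153.95,168.52) → (125.60,166.70) → (96.65,163.52) → (71.62,159.81) → (55.03,156.43) → (51.39,154.19)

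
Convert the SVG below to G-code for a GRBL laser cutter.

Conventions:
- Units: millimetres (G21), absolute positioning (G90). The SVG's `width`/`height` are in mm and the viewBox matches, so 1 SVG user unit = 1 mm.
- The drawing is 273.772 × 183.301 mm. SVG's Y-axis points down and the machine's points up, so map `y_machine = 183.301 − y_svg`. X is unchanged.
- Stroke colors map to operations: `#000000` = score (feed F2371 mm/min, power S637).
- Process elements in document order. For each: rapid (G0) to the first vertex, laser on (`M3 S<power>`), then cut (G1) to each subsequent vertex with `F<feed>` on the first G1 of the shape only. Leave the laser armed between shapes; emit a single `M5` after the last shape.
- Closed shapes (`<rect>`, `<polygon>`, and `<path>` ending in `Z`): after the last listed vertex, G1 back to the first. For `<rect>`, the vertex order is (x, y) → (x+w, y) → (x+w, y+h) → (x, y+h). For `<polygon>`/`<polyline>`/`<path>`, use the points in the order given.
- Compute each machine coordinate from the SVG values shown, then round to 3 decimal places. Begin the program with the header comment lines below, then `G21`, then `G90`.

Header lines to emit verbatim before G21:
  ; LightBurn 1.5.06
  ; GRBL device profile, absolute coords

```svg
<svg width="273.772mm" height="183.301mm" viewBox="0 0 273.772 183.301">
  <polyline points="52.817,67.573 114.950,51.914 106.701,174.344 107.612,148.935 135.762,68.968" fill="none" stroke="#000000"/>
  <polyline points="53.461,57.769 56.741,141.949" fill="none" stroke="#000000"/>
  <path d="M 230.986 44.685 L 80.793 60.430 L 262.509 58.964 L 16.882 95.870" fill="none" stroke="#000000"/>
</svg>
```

Since the viewBox matches the mm dimensions, user units are millimetres directly. The only transform is the Y-flip y_m = 183.301 − y_svg.

Shape 1 is a open polyline drawn with `<polyline>`. Its stroke #000000 means score at S637, F2371. After flipping Y the toolpath is (52.817,115.728) → (114.950,131.387) → (106.701,8.957) → (107.612,34.366) → (135.762,114.333).

Shape 2 is a line segment drawn with `<polyline>`. Its stroke #000000 means score at S637, F2371. After flipping Y the toolpath is (53.461,125.532) → (56.741,41.352).

Shape 3 is a open polyline drawn with `<path>`. Its stroke #000000 means score at S637, F2371. After flipping Y the toolpath is (230.986,138.616) → (80.793,122.871) → (262.509,124.337) → (16.882,87.431).

; LightBurn 1.5.06
; GRBL device profile, absolute coords
G21
G90
G0 X52.817 Y115.728
M3 S637
G1 X114.950 Y131.387 F2371
G1 X106.701 Y8.957
G1 X107.612 Y34.366
G1 X135.762 Y114.333
G0 X53.461 Y125.532
M3 S637
G1 X56.741 Y41.352 F2371
G0 X230.986 Y138.616
M3 S637
G1 X80.793 Y122.871 F2371
G1 X262.509 Y124.337
G1 X16.882 Y87.431
M5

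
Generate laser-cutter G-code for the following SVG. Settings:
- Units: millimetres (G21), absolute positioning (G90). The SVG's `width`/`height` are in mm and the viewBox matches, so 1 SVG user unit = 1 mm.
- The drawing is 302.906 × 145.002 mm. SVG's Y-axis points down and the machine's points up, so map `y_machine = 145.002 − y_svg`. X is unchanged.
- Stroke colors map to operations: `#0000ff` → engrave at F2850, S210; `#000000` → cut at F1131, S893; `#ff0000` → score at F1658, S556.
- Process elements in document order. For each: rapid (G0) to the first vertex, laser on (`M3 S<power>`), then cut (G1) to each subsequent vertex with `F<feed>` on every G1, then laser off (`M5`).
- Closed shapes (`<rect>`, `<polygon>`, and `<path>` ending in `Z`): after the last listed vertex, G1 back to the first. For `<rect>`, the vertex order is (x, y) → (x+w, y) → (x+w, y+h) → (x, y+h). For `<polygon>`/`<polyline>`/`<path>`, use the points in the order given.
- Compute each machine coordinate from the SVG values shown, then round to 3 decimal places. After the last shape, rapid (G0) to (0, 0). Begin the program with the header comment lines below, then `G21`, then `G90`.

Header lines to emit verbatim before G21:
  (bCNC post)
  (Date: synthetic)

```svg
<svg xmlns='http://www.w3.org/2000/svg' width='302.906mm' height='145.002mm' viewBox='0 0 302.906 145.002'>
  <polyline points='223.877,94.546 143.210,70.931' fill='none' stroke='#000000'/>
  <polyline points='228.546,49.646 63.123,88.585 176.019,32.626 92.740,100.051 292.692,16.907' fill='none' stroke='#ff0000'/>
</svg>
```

(bCNC post)
(Date: synthetic)
G21
G90
G0 X223.877 Y50.456
M3 S893
G1 X143.210 Y74.071 F1131
M5
G0 X228.546 Y95.356
M3 S556
G1 X63.123 Y56.417 F1658
G1 X176.019 Y112.376 F1658
G1 X92.740 Y44.951 F1658
G1 X292.692 Y128.095 F1658
M5
G0 X0.000 Y0.000

1 u = 1 mm; y_m = 145.002 − y.

[1] `<polyline>` line segment, #000000→cut S893 F1131: (223.877,50.456) → (143.210,74.071)

[2] `<polyline>` open polyline, #ff0000→score S556 F1658: (228.546,95.356) → (63.123,56.417) → (176.019,112.376) → (92.740,44.951) → (292.692,128.095)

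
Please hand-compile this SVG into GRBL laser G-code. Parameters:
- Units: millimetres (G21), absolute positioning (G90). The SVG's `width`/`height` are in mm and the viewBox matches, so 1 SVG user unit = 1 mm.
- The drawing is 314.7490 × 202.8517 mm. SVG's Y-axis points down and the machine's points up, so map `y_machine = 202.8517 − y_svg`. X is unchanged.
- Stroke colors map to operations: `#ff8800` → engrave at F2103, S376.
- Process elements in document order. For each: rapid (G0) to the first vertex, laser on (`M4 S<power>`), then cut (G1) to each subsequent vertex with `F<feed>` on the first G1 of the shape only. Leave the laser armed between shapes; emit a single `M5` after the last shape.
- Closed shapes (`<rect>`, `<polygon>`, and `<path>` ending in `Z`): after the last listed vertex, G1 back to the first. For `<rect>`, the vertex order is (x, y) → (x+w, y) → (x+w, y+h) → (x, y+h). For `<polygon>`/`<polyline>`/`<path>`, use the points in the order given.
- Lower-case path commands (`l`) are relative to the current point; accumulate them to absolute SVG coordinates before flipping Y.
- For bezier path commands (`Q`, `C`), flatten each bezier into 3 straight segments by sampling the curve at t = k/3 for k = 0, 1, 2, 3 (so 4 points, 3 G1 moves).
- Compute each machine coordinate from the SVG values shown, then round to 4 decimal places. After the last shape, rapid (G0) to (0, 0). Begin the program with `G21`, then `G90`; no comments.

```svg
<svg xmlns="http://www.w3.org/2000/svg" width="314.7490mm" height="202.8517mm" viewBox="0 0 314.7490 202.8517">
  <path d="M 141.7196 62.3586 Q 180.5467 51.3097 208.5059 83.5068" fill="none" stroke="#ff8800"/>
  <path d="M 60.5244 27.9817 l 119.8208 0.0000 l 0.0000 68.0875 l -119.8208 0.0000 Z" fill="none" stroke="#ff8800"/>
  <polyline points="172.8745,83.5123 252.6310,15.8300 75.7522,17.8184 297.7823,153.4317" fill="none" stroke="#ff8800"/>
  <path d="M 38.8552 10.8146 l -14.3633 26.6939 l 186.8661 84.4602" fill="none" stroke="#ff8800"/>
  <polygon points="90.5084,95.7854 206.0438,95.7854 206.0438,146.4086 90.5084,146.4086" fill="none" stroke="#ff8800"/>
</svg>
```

1 u = 1 mm; y_m = 202.8517 − y.

[1] `<path>` quadratic bezier, #ff8800→engrave S376 F2103: (141.7196,140.4931) → (166.3968,143.0539) → (188.6589,136.0045) → (208.5059,119.3449)

[2] `<path>` rectangle, #ff8800→engrave S376 F2103: (60.5244,174.8700) → (180.3452,174.8700) → (180.3452,106.7825) → (60.5244,106.7825) → (60.5244,174.8700) (closed)

[3] `<polyline>` open polyline, #ff8800→engrave S376 F2103: (172.8745,119.3394) → (252.6310,187.0217) → (75.7522,185.0333) → (297.7823,49.4200)

[4] `<path>` open polyline, #ff8800→engrave S376 F2103: (38.8552,192.0371) → (24.4919,165.3432) → (211.3580,80.8830)

[5] `<polygon>` rectangle, #ff8800→engrave S376 F2103: (90.5084,107.0663) → (206.0438,107.0663) → (206.0438,56.4431) → (90.5084,56.4431) → (90.5084,107.0663) (closed)

G21
G90
G0 X141.7196 Y140.4931
M4 S376
G1 X166.3968 Y143.0539 F2103
G1 X188.6589 Y136.0045
G1 X208.5059 Y119.3449
G0 X60.5244 Y174.8700
M4 S376
G1 X180.3452 Y174.8700 F2103
G1 X180.3452 Y106.7825
G1 X60.5244 Y106.7825
G1 X60.5244 Y174.8700
G0 X172.8745 Y119.3394
M4 S376
G1 X252.6310 Y187.0217 F2103
G1 X75.7522 Y185.0333
G1 X297.7823 Y49.4200
G0 X38.8552 Y192.0371
M4 S376
G1 X24.4919 Y165.3432 F2103
G1 X211.3580 Y80.8830
G0 X90.5084 Y107.0663
M4 S376
G1 X206.0438 Y107.0663 F2103
G1 X206.0438 Y56.4431
G1 X90.5084 Y56.4431
G1 X90.5084 Y107.0663
M5
G0 X0.0000 Y0.0000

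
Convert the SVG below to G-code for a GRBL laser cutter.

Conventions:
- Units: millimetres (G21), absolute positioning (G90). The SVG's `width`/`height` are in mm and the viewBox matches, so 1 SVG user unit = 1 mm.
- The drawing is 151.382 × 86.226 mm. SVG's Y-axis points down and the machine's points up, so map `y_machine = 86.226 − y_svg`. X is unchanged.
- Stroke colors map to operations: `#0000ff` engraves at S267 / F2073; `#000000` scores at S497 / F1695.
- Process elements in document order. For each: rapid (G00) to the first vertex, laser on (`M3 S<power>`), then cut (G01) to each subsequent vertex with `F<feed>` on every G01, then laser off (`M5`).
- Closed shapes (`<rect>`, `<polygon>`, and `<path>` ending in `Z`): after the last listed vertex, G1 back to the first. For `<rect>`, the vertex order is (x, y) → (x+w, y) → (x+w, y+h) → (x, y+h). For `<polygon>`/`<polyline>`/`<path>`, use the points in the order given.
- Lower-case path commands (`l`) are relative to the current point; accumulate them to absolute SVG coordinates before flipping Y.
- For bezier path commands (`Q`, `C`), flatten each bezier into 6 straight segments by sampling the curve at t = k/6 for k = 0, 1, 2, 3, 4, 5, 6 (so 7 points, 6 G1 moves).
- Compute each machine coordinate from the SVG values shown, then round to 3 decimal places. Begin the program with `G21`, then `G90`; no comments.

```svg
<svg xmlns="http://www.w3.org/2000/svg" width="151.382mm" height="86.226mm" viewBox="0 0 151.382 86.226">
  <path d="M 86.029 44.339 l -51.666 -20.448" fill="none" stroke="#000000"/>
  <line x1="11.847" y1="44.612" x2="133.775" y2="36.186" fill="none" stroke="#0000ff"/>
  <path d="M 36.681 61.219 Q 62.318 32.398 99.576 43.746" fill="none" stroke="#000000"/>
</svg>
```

G21
G90
G00 X86.029 Y41.887
M3 S497
G01 X34.363 Y62.335 F1695
M5
G00 X11.847 Y41.614
M3 S267
G01 X133.775 Y50.040 F2073
M5
G00 X36.681 Y25.007
M3 S497
G01 X45.549 Y33.498 F1695
G01 X55.064 Y39.758 F1695
G01 X65.223 Y43.786 F1695
G01 X76.029 Y45.582 F1695
G01 X87.479 Y45.147 F1695
G01 X99.576 Y42.480 F1695
M5

Since the viewBox matches the mm dimensions, user units are millimetres directly. The only transform is the Y-flip y_m = 86.226 − y_svg.

Shape 1 is a line segment drawn with `<path>`. Its stroke #000000 means score at S497, F1695. After flipping Y the toolpath is (86.029,41.887) → (34.363,62.335).

Shape 2 is a line segment drawn with `<line>`. Its stroke #0000ff means engrave at S267, F2073. After flipping Y the toolpath is (11.847,41.614) → (133.775,50.040).

Shape 3 is a quadratic bezier drawn with `<path>`. Its stroke #000000 means score at S497, F1695. After flipping Y the toolpath is (36.681,25.007) → (45.549,33.498) → (55.064,39.758) → (65.223,43.786) → (76.029,45.582) → (87.479,45.147) → (99.576,42.480).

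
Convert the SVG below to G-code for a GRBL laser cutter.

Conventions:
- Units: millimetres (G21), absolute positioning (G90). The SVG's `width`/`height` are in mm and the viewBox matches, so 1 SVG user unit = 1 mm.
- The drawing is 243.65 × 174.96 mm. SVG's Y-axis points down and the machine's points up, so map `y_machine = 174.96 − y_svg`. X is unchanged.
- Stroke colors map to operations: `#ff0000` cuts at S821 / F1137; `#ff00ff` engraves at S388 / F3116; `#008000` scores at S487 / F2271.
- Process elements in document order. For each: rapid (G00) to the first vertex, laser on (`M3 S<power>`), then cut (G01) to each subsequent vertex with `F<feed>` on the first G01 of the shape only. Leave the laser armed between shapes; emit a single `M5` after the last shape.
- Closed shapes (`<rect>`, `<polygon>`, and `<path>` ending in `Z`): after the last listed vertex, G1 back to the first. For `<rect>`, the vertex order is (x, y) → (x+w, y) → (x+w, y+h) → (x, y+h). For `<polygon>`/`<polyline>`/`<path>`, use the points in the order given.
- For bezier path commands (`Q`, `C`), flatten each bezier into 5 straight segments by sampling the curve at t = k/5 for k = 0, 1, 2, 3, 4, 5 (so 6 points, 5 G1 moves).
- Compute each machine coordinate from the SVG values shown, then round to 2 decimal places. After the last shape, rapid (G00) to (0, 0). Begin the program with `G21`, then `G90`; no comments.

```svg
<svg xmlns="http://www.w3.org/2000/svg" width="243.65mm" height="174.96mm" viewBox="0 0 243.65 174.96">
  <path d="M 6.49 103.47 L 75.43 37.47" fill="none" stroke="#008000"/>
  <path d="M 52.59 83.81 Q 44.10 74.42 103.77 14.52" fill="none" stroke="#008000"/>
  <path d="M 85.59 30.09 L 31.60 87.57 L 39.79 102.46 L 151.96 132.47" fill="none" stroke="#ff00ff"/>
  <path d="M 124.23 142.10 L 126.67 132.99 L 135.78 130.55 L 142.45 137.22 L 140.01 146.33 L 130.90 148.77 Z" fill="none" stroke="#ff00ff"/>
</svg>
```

Since the viewBox matches the mm dimensions, user units are millimetres directly. The only transform is the Y-flip y_m = 174.96 − y_svg.

Shape 1 is a line segment drawn with `<path>`. Its stroke #008000 means score at S487, F2271. After flipping Y the toolpath is (6.49,71.49) → (75.43,137.49).

Shape 2 is a quadratic bezier drawn with `<path>`. Its stroke #008000 means score at S487, F2271. After flipping Y the toolpath is (52.59,91.15) → (51.92,96.93) → (56.70,106.74) → (66.94,120.60) → (82.63,138.50) → (103.77,160.44).

Shape 3 is a open polyline drawn with `<path>`. Its stroke #ff00ff means engrave at S388, F3116. After flipping Y the toolpath is (85.59,144.87) → (31.60,87.39) → (39.79,72.50) → (151.96,42.49).

Shape 4 is a regular polygon drawn with `<path>`. Its stroke #ff00ff means engrave at S388, F3116. After flipping Y the toolpath is (124.23,32.86) → (126.67,41.97) → (135.78,44.41) → (142.45,37.74) → (140.01,28.63) → (130.90,26.19) → (124.23,32.86), returning to the start.

G21
G90
G00 X6.49 Y71.49
M3 S487
G01 X75.43 Y137.49 F2271
G00 X52.59 Y91.15
M3 S487
G01 X51.92 Y96.93 F2271
G01 X56.70 Y106.74
G01 X66.94 Y120.60
G01 X82.63 Y138.50
G01 X103.77 Y160.44
G00 X85.59 Y144.87
M3 S388
G01 X31.60 Y87.39 F3116
G01 X39.79 Y72.50
G01 X151.96 Y42.49
G00 X124.23 Y32.86
M3 S388
G01 X126.67 Y41.97 F3116
G01 X135.78 Y44.41
G01 X142.45 Y37.74
G01 X140.01 Y28.63
G01 X130.90 Y26.19
G01 X124.23 Y32.86
M5
G00 X0.00 Y0.00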